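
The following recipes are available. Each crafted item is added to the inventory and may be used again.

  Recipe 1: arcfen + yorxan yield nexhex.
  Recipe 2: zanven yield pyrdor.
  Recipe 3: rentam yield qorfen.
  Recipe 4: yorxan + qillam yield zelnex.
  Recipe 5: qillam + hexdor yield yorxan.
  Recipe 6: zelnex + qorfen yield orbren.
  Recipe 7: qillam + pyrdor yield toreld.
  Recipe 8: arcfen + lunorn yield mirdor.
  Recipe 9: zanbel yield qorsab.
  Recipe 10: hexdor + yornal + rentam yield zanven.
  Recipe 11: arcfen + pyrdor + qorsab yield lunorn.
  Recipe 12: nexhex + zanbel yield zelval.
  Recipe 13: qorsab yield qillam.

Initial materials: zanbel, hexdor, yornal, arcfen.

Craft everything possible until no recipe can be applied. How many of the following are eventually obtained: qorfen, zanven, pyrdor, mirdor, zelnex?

Using Recipe 9, zanbel makes qorsab.
Using Recipe 13, qorsab makes qillam.
qillam + hexdor → yorxan (Recipe 5).
Using Recipe 4, yorxan and qillam make zelnex.
qorfen would need rentam (Recipe 3), but rentam is never obtained.
zanven would need hexdor, yornal, and rentam (Recipe 10), but rentam is never obtained.
pyrdor would need zanven (Recipe 2), but zanven is never obtained.
mirdor would need arcfen and lunorn (Recipe 8), but lunorn is never obtained.
zelnex: reached.
Reached: zelnex — 1 of the 5.

1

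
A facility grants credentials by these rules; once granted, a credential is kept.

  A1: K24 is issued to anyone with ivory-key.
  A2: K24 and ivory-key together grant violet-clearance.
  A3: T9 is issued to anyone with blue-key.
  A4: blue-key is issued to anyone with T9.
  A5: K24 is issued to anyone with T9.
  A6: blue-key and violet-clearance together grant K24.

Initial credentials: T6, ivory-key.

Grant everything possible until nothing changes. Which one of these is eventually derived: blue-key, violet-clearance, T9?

violet-clearance

Holding ivory-key grants K24 (A1).
Holding K24 and ivory-key grants violet-clearance (A2).
blue-key would need T9 (A4), but T9 is never granted. T9 would need blue-key (A3), but blue-key is never granted.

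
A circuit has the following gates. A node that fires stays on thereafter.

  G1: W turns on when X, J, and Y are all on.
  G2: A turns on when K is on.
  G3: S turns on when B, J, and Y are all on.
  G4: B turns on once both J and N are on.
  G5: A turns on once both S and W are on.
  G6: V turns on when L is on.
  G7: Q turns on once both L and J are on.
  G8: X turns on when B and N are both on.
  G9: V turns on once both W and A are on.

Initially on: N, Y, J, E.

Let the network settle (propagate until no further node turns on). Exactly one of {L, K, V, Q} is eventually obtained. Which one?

V

J and N are on, so B turns on (G4).
B, J, and Y are on, so S turns on (G3).
B and N are on, so X turns on (G8).
G1: X, J, and Y on → W on.
G5: S and W on → A on.
G9: W and A on → V on.
No rule produces L, and it is not given. No rule produces K, and it is not given. Q would need L and J (G7), but L never turns on.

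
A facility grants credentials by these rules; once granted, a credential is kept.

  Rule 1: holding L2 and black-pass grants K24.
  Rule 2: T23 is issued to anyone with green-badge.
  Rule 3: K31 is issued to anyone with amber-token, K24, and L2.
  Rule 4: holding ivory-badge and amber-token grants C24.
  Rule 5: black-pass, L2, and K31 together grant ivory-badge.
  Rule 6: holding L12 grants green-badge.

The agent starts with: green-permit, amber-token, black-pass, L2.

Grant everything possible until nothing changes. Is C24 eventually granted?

Yes

Holding L2 and black-pass grants K24 (Rule 1).
Holding amber-token, K24, and L2 grants K31 (Rule 3).
Holding black-pass, L2, and K31 grants ivory-badge (Rule 5).
Holding ivory-badge and amber-token grants C24 (Rule 4).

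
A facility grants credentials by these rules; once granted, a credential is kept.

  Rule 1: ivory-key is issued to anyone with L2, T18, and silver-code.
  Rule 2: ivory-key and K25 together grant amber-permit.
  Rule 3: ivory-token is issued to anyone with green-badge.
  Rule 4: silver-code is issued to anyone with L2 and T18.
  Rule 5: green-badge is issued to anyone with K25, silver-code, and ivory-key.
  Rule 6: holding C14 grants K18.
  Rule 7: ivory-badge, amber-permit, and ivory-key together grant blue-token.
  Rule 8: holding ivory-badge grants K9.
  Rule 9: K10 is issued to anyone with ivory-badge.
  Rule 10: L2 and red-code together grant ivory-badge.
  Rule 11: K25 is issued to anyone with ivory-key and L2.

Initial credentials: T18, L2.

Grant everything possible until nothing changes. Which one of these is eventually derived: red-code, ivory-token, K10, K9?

ivory-token

Holding L2 and T18 grants silver-code (Rule 4).
Holding L2, T18, and silver-code grants ivory-key (Rule 1).
Holding ivory-key and L2 grants K25 (Rule 11).
Holding K25, silver-code, and ivory-key grants green-badge (Rule 5).
Holding green-badge grants ivory-token (Rule 3).
K10 would need ivory-badge (Rule 9), but ivory-badge is never granted. No rule produces red-code, and it is not given. K9 would need ivory-badge (Rule 8), but ivory-badge is never granted.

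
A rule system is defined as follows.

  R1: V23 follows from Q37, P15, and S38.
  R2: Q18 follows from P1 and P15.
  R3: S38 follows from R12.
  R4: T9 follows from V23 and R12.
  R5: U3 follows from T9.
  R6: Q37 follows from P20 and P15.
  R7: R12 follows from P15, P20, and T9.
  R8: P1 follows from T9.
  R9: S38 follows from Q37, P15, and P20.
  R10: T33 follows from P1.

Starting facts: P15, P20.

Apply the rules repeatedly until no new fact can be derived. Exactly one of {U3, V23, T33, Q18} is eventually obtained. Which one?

V23

From P20 and P15, R6 gives Q37.
From Q37, P15, and P20, R9 gives S38.
From Q37, P15, and S38, R1 gives V23.
T33 would need P1 (R10), but P1 is never established. U3 would need T9 (R5), but T9 is never established. Q18 would need P1 and P15 (R2), but P1 is never established.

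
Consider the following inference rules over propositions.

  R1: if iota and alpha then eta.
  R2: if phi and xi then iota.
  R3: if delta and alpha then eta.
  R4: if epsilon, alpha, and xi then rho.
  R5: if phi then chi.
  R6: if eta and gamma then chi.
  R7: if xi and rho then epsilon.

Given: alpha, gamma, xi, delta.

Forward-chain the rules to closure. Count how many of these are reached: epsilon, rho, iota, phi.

0

epsilon would need xi and rho (R7), but rho is never established.
rho would need epsilon, alpha, and xi (R4), but epsilon is never established.
iota would need phi and xi (R2), but phi is never established.
No rule produces phi, and it is not given.
None of the 4 are reached.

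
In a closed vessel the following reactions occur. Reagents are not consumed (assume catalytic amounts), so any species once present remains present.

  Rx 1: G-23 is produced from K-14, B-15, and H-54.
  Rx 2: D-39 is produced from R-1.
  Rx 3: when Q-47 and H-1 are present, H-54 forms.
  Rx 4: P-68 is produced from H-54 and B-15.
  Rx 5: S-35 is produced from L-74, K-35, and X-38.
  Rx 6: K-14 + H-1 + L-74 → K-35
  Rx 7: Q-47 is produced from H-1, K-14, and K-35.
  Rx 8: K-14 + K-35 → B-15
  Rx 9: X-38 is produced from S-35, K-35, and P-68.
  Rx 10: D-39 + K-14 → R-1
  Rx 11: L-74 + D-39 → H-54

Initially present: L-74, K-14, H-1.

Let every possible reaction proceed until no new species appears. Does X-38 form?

X-38 would need S-35, K-35, and P-68 (Rx 9), but S-35 never forms.

No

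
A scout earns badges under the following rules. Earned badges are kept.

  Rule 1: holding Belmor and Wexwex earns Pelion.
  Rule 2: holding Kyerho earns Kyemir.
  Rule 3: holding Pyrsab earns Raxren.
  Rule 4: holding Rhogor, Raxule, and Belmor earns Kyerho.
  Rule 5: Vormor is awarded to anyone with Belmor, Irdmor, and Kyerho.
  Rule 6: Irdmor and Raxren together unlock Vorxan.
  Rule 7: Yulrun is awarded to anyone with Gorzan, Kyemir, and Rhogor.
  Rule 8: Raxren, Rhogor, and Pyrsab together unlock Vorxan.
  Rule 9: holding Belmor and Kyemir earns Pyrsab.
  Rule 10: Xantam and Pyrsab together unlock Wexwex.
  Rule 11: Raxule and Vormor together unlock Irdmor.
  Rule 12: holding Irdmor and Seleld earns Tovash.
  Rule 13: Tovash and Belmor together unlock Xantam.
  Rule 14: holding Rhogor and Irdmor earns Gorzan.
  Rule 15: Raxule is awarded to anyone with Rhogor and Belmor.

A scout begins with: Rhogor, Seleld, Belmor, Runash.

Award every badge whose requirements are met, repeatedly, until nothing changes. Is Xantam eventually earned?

Xantam would need Tovash and Belmor (Rule 13), but Tovash is never earned.

No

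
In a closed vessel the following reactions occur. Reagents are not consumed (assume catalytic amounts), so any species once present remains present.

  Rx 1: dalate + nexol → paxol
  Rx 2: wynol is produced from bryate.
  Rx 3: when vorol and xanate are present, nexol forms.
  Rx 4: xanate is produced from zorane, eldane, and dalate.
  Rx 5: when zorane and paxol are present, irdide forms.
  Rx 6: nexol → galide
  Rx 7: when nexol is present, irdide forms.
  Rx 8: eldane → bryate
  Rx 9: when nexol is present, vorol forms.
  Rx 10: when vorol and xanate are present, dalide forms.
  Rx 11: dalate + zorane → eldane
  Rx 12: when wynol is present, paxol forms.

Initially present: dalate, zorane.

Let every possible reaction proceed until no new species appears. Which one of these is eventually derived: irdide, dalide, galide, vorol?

irdide

dalate and zorane present → eldane forms (Rx 11).
eldane present → bryate forms (Rx 8).
bryate present → wynol forms (Rx 2).
wynol present → paxol forms (Rx 12).
zorane and paxol present → irdide forms (Rx 5).
vorol would need nexol (Rx 9), but nexol never forms. dalide would need vorol and xanate (Rx 10), but vorol never forms. galide would need nexol (Rx 6), but nexol never forms.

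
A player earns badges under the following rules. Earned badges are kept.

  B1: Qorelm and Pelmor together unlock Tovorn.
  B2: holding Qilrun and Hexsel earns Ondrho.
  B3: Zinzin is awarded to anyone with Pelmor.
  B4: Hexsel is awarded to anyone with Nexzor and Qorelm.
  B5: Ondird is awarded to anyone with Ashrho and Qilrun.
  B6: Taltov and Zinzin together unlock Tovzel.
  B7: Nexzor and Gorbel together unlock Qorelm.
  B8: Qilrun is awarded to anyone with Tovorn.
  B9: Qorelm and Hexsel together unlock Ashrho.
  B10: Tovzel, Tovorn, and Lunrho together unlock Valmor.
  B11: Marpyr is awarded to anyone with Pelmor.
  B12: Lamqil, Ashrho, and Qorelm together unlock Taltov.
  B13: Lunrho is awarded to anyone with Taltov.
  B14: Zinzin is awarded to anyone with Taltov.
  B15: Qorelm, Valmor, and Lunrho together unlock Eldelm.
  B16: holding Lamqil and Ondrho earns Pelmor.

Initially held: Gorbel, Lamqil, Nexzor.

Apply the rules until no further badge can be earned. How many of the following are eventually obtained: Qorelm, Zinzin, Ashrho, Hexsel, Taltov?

5

With Nexzor and Gorbel, Qorelm is earned (B7).
With Nexzor and Qorelm, Hexsel is earned (B4).
With Qorelm and Hexsel, Ashrho is earned (B9).
With Lamqil, Ashrho, and Qorelm, Taltov is earned (B12).
With Taltov, Zinzin is earned (B14).
Qorelm: reached.
Zinzin: reached.
Ashrho: reached.
Hexsel: reached.
Taltov: reached.
All 5 are reached.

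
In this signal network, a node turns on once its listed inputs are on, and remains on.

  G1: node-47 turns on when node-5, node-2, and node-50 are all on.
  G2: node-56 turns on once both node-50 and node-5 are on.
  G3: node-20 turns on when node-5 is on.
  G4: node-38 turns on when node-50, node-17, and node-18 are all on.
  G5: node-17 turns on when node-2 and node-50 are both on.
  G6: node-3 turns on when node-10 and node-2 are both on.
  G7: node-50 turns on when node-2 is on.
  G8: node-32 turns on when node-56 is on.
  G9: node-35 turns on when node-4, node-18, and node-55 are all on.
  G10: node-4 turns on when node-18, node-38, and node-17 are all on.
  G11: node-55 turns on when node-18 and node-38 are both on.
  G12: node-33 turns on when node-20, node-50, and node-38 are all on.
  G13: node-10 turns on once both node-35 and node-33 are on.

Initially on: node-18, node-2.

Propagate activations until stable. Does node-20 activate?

No

node-20 would need node-5 (G3), but node-5 never turns on.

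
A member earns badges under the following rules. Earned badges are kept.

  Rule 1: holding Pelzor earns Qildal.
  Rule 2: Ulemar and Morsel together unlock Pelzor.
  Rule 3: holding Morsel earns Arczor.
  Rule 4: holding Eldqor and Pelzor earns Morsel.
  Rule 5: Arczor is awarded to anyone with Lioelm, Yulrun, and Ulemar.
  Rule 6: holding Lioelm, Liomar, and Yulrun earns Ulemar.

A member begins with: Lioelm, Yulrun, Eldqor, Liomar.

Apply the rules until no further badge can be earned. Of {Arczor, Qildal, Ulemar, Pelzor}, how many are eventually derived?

With Lioelm, Liomar, and Yulrun, Ulemar is earned (Rule 6).
With Lioelm, Yulrun, and Ulemar, Arczor is earned (Rule 5).
Arczor: reached.
Qildal would need Pelzor (Rule 1), but Pelzor is never earned.
Ulemar: reached.
Pelzor would need Ulemar and Morsel (Rule 2), but Morsel is never earned.
Reached: Arczor and Ulemar — 2 of the 4.

2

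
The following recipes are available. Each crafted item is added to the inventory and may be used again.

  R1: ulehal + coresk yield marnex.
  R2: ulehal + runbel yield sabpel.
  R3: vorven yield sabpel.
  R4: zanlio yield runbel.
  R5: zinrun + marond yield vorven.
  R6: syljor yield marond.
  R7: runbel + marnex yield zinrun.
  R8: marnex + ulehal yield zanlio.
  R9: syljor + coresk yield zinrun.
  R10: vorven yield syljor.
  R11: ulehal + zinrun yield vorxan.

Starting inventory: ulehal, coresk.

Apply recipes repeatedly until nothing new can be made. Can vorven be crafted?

No

vorven would need zinrun and marond (R5), but marond is never obtained.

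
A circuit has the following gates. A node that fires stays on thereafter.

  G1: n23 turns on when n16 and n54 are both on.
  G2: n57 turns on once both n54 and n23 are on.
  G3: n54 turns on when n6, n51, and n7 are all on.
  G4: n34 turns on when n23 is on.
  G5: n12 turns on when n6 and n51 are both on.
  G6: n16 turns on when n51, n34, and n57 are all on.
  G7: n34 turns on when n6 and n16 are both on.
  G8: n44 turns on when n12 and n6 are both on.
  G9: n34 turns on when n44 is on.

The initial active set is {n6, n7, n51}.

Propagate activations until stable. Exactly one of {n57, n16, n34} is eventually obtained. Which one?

n6 and n51 are on, so n12 turns on (G5).
n12 and n6 are on, so n44 turns on (G8).
G9: n44 on → n34 on.
n57 would need n54 and n23 (G2), but n23 never turns on. n16 would need n51, n34, and n57 (G6), but n57 never turns on.

n34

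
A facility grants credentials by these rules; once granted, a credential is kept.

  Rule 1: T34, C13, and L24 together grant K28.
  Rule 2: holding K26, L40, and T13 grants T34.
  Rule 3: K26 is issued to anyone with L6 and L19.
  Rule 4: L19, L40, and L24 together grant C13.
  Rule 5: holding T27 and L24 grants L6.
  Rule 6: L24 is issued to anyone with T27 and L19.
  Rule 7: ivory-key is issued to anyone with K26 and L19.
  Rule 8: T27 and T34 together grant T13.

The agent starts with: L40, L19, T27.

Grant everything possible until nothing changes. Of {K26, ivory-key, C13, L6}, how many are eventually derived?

Holding T27 and L19 grants L24 (Rule 6).
Holding L19, L40, and L24 grants C13 (Rule 4).
Holding T27 and L24 grants L6 (Rule 5).
Holding L6 and L19 grants K26 (Rule 3).
Holding K26 and L19 grants ivory-key (Rule 7).
K26: reached.
ivory-key: reached.
C13: reached.
L6: reached.
All 4 are reached.

4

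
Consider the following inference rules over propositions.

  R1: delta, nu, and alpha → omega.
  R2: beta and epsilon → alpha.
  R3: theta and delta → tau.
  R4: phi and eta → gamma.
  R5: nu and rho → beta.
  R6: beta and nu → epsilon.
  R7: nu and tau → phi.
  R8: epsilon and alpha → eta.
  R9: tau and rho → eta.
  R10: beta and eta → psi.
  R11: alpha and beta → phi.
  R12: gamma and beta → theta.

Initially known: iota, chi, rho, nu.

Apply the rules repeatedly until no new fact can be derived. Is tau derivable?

tau would need theta and delta (R3), but delta is never established.

No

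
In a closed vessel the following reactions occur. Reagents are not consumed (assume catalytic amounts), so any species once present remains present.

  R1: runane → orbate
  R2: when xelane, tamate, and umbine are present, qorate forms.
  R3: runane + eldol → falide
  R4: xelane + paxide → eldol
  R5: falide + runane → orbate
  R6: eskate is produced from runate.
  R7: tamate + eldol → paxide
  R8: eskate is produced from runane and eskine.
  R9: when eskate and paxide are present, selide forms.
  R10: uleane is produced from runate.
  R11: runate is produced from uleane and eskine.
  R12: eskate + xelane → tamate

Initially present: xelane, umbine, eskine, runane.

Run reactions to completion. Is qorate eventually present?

runane and eskine present → eskate forms (R8).
eskate and xelane present → tamate forms (R12).
xelane, tamate, and umbine present → qorate forms (R2).

Yes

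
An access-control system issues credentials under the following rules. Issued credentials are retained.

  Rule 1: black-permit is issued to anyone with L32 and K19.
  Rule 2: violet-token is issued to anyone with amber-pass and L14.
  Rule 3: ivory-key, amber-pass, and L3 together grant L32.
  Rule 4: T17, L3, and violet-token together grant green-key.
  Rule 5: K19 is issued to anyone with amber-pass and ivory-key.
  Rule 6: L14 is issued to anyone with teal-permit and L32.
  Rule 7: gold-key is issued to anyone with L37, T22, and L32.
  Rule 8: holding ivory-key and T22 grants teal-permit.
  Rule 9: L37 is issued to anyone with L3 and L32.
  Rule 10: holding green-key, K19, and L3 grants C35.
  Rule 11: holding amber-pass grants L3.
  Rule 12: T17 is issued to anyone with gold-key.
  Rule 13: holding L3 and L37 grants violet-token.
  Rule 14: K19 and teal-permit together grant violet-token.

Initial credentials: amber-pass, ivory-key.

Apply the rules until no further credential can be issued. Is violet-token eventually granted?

Yes

Holding amber-pass grants L3 (Rule 11).
Holding ivory-key, amber-pass, and L3 grants L32 (Rule 3).
Holding L3 and L32 grants L37 (Rule 9).
Holding L3 and L37 grants violet-token (Rule 13).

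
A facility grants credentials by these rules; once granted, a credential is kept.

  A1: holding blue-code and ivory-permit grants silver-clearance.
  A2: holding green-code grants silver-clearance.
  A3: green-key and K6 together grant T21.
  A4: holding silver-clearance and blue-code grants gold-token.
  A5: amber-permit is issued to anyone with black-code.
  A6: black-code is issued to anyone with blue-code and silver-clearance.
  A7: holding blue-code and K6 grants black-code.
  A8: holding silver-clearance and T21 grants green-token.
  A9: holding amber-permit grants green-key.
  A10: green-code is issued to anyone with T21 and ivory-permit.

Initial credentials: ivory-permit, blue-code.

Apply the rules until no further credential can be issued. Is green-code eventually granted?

No

green-code would need T21 and ivory-permit (A10), but T21 is never granted.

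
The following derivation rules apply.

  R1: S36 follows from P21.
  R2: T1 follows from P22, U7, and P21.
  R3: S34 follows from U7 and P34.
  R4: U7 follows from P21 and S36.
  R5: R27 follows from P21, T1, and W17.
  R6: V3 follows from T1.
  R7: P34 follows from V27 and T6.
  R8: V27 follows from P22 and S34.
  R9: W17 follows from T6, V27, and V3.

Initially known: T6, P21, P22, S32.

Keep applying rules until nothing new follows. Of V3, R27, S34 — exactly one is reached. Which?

V3

P21 holds, so S36 follows (R1).
P21 and S36 hold, so U7 follows (R4).
P22, U7, and P21 hold, so T1 follows (R2).
From T1, R6 gives V3.
R27 would need P21, T1, and W17 (R5), but W17 is never established. S34 would need U7 and P34 (R3), but P34 is never established.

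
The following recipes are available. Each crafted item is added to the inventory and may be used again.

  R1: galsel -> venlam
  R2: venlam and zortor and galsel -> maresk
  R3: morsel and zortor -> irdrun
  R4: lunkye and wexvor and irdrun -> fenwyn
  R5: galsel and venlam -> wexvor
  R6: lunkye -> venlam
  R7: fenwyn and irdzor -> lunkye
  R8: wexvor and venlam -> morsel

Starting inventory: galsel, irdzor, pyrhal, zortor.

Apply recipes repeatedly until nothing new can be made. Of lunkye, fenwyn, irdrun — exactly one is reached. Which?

Using R1, galsel makes venlam.
galsel and venlam -> wexvor (R5).
wexvor and venlam -> morsel (R8).
Using R3, morsel and zortor make irdrun.
fenwyn would need lunkye, wexvor, and irdrun (R4), but lunkye is never obtained. lunkye would need fenwyn and irdzor (R7), but fenwyn is never obtained.

irdrun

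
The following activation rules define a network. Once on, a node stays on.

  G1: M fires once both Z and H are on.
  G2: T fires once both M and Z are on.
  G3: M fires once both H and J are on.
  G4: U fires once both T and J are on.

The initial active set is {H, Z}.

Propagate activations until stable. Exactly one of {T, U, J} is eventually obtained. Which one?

Z and H are on, so M fires (G1).
G2: M and Z on → T on.
U would need T and J (G4), but J never turns on. No rule produces J, and it is not given.

T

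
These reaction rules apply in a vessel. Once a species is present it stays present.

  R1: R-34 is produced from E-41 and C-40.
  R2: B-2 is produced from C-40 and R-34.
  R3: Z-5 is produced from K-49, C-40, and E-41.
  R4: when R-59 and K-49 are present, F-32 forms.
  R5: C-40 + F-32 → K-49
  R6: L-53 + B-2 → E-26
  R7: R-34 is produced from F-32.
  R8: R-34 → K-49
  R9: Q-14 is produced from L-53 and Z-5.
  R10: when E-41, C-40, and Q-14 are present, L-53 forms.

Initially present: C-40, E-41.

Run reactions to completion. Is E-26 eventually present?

No

E-26 would need L-53 and B-2 (R6), but L-53 never forms.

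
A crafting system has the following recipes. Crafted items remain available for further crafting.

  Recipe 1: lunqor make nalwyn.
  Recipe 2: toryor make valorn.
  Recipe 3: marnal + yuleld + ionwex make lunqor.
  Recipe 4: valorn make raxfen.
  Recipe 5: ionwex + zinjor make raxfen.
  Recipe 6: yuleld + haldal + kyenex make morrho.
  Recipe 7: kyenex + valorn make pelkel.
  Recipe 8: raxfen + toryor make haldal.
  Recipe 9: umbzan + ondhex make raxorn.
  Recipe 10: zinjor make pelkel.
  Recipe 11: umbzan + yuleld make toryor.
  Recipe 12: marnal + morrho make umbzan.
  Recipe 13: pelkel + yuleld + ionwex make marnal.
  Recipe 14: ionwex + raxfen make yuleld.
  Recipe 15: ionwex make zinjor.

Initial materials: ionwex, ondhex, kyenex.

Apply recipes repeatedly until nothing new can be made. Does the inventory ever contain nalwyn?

ionwex → zinjor (Recipe 15).
ionwex + zinjor → raxfen (Recipe 5).
zinjor → pelkel (Recipe 10).
ionwex + raxfen → yuleld (Recipe 14).
pelkel + yuleld + ionwex → marnal (Recipe 13).
marnal + yuleld + ionwex → lunqor (Recipe 3).
lunqor → nalwyn (Recipe 1).

Yes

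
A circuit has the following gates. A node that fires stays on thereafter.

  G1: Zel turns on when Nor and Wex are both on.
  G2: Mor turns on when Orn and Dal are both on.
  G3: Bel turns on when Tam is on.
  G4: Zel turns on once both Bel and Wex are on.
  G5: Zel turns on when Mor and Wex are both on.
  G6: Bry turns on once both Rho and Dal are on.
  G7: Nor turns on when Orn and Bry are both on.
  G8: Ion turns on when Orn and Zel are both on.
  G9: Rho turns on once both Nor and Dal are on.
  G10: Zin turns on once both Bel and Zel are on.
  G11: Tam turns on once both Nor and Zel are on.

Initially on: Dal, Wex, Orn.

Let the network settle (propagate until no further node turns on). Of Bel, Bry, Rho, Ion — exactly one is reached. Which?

Ion

Orn and Dal are on, so Mor turns on (G2).
Mor and Wex are on, so Zel turns on (G5).
Orn and Zel are on, so Ion turns on (G8).
Bel would need Tam (G3), but Tam never turns on. Bry would need Rho and Dal (G6), but Rho never turns on. Rho would need Nor and Dal (G9), but Nor never turns on.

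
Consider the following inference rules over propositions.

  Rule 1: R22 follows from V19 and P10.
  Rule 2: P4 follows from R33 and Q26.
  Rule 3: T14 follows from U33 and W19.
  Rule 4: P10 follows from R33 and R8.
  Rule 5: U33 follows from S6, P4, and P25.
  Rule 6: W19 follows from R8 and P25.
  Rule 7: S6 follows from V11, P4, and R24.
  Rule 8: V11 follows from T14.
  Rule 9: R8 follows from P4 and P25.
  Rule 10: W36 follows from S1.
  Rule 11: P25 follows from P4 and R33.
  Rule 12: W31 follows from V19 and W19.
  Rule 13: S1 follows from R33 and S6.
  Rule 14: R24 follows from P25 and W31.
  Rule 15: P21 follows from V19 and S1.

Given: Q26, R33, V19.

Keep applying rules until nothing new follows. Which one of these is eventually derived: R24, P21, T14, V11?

R24

From R33 and Q26, Rule 2 gives P4.
From P4 and R33, Rule 11 gives P25.
P4 and P25 hold, so R8 follows (Rule 9).
R8 and P25 hold, so W19 follows (Rule 6).
From V19 and W19, Rule 12 gives W31.
From P25 and W31, Rule 14 gives R24.
P21 would need V19 and S1 (Rule 15), but S1 is never established. V11 would need T14 (Rule 8), but T14 is never established. T14 would need U33 and W19 (Rule 3), but U33 is never established.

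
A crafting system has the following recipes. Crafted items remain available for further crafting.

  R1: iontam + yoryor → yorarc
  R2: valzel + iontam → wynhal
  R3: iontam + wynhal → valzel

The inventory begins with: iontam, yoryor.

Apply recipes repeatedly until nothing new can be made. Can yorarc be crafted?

Using R1, iontam and yoryor make yorarc.

Yes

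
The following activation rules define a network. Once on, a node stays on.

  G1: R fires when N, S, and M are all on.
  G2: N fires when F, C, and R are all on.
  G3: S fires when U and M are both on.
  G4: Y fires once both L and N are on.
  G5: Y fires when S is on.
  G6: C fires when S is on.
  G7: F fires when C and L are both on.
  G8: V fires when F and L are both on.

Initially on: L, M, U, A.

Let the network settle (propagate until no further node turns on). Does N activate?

No

N would need F, C, and R (G2), but R never turns on.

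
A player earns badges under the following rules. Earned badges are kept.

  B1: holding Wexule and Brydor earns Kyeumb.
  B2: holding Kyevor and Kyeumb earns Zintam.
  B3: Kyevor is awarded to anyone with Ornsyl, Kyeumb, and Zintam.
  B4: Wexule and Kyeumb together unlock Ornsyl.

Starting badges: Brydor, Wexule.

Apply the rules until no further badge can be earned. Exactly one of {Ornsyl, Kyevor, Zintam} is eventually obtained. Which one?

Ornsyl

With Wexule and Brydor, Kyeumb is earned (B1).
With Wexule and Kyeumb, Ornsyl is earned (B4).
Zintam would need Kyevor and Kyeumb (B2), but Kyevor is never earned. Kyevor would need Ornsyl, Kyeumb, and Zintam (B3), but Zintam is never earned.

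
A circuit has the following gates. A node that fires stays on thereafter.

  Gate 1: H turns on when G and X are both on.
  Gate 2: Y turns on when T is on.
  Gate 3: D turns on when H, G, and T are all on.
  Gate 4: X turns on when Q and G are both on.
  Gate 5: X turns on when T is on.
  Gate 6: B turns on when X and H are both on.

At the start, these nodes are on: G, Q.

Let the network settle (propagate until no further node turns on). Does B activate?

Gate 4: Q and G on → X on.
G and X are on, so H turns on (Gate 1).
X and H are on, so B turns on (Gate 6).

Yes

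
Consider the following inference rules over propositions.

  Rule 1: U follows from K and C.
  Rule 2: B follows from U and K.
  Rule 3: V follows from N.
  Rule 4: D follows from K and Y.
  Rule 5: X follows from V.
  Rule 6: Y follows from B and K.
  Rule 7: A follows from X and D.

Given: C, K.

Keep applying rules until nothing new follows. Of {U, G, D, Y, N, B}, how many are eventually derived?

4

From K and C, Rule 1 gives U.
From U and K, Rule 2 gives B.
From B and K, Rule 6 gives Y.
K and Y hold, so D follows (Rule 4).
U: reached.
No rule produces G, and it is not given.
D: reached.
Y: reached.
No rule produces N, and it is not given.
B: reached.
Reached: U, D, Y, and B — 4 of the 6.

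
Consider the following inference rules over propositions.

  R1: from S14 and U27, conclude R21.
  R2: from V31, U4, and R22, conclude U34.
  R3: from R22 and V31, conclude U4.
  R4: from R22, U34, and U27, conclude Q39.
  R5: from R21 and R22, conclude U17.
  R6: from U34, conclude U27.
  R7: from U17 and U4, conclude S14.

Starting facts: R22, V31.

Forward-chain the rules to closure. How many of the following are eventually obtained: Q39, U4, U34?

3

From R22 and V31, R3 gives U4.
V31, U4, and R22 hold, so U34 follows (R2).
U34 holds, so U27 follows (R6).
From R22, U34, and U27, R4 gives Q39.
Q39: reached.
U4: reached.
U34: reached.
All 3 are reached.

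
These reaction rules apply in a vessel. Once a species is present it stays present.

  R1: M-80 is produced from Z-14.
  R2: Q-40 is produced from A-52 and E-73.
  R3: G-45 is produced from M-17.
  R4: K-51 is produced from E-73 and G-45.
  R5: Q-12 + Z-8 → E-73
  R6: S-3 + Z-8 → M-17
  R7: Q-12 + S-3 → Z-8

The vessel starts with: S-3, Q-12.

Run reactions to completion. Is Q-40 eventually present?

Q-40 would need A-52 and E-73 (R2), but A-52 never forms.

No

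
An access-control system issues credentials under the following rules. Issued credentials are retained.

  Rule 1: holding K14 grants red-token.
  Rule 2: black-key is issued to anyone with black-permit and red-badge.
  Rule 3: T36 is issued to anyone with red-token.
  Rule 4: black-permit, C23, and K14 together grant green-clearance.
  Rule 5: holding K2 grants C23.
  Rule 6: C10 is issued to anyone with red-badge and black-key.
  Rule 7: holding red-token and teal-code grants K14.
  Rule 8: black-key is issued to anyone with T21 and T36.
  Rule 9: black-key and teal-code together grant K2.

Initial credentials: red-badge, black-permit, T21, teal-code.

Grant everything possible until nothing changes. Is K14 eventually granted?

K14 would need red-token and teal-code (Rule 7), but red-token is never granted.

No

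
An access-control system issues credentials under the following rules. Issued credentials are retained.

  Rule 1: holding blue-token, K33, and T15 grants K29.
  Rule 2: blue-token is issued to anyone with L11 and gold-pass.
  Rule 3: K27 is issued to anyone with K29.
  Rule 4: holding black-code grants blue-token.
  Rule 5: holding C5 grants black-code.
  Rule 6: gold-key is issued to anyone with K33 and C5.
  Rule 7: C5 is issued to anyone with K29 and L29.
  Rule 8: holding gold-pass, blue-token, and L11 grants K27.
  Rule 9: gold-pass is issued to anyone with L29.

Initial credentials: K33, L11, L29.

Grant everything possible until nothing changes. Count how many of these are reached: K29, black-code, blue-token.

1

Holding L29 grants gold-pass (Rule 9).
Holding L11 and gold-pass grants blue-token (Rule 2).
K29 would need blue-token, K33, and T15 (Rule 1), but T15 is never granted.
black-code would need C5 (Rule 5), but C5 is never granted.
blue-token: reached.
Reached: blue-token — 1 of the 3.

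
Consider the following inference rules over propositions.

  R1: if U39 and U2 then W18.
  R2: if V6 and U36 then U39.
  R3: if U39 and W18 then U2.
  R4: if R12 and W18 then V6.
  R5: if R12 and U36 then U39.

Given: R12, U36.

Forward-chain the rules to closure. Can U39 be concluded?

From R12 and U36, R5 gives U39.

Yes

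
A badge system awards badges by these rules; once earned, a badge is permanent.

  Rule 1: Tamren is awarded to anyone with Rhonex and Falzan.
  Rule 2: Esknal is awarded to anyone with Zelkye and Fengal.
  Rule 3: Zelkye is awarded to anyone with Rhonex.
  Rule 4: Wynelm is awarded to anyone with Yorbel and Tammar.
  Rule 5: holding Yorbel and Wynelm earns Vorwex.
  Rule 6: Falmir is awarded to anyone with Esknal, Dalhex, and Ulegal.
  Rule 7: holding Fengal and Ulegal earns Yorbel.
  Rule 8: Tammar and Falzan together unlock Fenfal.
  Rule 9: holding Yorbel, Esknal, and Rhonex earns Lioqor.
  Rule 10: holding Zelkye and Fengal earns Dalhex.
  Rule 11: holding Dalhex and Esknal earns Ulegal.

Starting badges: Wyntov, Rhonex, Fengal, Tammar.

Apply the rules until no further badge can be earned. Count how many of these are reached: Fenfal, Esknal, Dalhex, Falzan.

2

With Rhonex, Zelkye is earned (Rule 3).
With Zelkye and Fengal, Dalhex is earned (Rule 10).
With Zelkye and Fengal, Esknal is earned (Rule 2).
Fenfal would need Tammar and Falzan (Rule 8), but Falzan is never earned.
Esknal: reached.
Dalhex: reached.
No rule produces Falzan, and it is not given.
Reached: Esknal and Dalhex — 2 of the 4.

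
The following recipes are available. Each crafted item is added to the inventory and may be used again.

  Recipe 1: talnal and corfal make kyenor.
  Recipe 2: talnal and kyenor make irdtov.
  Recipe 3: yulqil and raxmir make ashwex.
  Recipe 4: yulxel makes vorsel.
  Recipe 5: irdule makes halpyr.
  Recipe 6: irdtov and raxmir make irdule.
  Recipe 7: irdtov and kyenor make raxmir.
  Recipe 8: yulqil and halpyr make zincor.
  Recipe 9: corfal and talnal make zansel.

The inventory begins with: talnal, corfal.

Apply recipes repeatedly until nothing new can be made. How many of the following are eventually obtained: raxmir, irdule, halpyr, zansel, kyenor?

5

Using Recipe 1, talnal and corfal make kyenor.
corfal and talnal → zansel (Recipe 9).
talnal and kyenor → irdtov (Recipe 2).
irdtov and kyenor → raxmir (Recipe 7).
Using Recipe 6, irdtov and raxmir make irdule.
irdule → halpyr (Recipe 5).
raxmir: reached.
irdule: reached.
halpyr: reached.
zansel: reached.
kyenor: reached.
All 5 are reached.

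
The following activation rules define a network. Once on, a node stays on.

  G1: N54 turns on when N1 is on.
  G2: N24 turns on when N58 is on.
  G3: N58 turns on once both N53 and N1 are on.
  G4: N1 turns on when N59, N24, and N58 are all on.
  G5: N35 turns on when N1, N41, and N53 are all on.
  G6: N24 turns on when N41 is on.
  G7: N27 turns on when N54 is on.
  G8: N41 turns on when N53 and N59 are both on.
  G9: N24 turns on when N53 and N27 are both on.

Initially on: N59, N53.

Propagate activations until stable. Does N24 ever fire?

Yes

N53 and N59 are on, so N41 turns on (G8).
N41 is on, so N24 turns on (G6).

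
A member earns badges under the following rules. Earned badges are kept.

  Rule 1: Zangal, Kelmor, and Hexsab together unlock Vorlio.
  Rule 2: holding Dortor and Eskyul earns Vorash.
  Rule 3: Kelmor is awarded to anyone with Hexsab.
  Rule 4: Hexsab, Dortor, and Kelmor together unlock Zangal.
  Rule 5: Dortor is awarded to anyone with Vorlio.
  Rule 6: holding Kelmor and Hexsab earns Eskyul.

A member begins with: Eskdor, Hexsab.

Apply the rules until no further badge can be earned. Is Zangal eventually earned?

Zangal would need Hexsab, Dortor, and Kelmor (Rule 4), but Dortor is never earned.

No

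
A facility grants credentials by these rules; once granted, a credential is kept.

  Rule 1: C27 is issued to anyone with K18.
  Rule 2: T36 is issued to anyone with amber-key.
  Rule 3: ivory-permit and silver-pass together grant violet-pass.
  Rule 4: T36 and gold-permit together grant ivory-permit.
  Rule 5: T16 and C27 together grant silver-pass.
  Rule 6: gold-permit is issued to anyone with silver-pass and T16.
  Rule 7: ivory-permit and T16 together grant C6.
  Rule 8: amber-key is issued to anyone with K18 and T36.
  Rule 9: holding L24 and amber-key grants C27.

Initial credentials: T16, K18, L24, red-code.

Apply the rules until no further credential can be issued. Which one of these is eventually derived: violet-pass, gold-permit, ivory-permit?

gold-permit

Holding K18 grants C27 (Rule 1).
Holding T16 and C27 grants silver-pass (Rule 5).
Holding silver-pass and T16 grants gold-permit (Rule 6).
violet-pass would need ivory-permit and silver-pass (Rule 3), but ivory-permit is never granted. ivory-permit would need T36 and gold-permit (Rule 4), but T36 is never granted.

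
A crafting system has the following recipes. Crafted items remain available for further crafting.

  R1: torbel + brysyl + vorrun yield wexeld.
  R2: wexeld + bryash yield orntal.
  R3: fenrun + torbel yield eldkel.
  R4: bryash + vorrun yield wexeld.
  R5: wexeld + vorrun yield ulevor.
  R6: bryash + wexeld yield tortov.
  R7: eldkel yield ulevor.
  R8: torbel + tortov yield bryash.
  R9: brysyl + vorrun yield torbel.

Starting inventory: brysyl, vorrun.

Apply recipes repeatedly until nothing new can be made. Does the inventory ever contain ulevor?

Yes

brysyl + vorrun → torbel (R9).
torbel + brysyl + vorrun → wexeld (R1).
Using R5, wexeld and vorrun make ulevor.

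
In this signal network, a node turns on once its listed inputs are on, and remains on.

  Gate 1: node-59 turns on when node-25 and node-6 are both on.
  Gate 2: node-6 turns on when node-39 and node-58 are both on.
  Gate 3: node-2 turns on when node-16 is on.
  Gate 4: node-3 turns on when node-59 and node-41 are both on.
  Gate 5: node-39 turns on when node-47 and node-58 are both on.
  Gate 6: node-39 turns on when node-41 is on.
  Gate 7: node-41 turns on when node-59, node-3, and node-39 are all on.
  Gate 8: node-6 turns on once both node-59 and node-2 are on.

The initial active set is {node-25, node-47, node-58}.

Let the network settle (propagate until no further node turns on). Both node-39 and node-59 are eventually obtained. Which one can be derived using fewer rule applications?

node-39

node-39: Gate 5: node-47 and node-58 on → node-39 on. [1 rule application]
node-59: node-47 and node-58 are on, so node-39 turns on (Gate 5). node-39 and node-58 are on, so node-6 turns on (Gate 2). node-25 and node-6 are on, so node-59 turns on (Gate 1). [3 rule applications]
node-39 needs fewer.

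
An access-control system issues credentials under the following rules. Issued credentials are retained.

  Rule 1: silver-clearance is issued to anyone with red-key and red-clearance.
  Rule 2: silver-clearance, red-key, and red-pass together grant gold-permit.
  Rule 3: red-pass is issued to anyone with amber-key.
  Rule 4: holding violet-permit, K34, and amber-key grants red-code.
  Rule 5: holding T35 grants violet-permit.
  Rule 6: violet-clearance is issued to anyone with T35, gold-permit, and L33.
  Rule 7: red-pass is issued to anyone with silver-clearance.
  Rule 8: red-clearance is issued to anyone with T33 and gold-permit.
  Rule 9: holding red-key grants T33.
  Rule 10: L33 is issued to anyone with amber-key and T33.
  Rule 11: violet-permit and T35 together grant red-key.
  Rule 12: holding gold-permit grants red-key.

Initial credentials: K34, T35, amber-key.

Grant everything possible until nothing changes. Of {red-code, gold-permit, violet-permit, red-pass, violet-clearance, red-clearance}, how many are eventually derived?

3

Holding T35 grants violet-permit (Rule 5).
Holding amber-key grants red-pass (Rule 3).
Holding violet-permit, K34, and amber-key grants red-code (Rule 4).
red-code: reached.
gold-permit would need silver-clearance, red-key, and red-pass (Rule 2), but silver-clearance is never granted.
violet-permit: reached.
red-pass: reached.
violet-clearance would need T35, gold-permit, and L33 (Rule 6), but gold-permit is never granted.
red-clearance would need T33 and gold-permit (Rule 8), but gold-permit is never granted.
Reached: red-code, violet-permit, and red-pass — 3 of the 6.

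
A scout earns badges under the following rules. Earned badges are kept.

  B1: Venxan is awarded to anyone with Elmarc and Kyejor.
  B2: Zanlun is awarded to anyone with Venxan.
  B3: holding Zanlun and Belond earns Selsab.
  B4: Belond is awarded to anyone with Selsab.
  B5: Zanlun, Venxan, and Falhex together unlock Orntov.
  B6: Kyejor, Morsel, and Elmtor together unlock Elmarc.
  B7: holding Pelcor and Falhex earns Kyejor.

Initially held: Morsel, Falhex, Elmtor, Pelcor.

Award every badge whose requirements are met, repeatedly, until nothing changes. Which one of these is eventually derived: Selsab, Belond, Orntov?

Orntov

With Pelcor and Falhex, Kyejor is earned (B7).
With Kyejor, Morsel, and Elmtor, Elmarc is earned (B6).
With Elmarc and Kyejor, Venxan is earned (B1).
With Venxan, Zanlun is earned (B2).
With Zanlun, Venxan, and Falhex, Orntov is earned (B5).
Selsab would need Zanlun and Belond (B3), but Belond is never earned. Belond would need Selsab (B4), but Selsab is never earned.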